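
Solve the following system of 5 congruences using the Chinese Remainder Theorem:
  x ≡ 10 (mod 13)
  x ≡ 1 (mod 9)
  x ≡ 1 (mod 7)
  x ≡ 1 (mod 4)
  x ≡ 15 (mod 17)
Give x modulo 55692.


Product of moduli M = 13 · 9 · 7 · 4 · 17 = 55692.
Merge one congruence at a time:
  Start: x ≡ 10 (mod 13).
  Combine with x ≡ 1 (mod 9); new modulus lcm = 117.
    Write x = 10 + 13·t and substitute into x ≡ 1 (mod 9): 13·t ≡ 1 − 10 = -9 (mod 9).
    Reduce coefficients mod 9: 4·t ≡ 0 (mod 9).
    The inverse of 4 mod 9 is 7 (since 4·7 = 28 = 3·9 + 1), so t ≡ 7·0 = 0 ≡ 0 (mod 9).
    Then x = 10 + 13·0 = 10, valid modulo lcm(13, 9) = 117: x ≡ 10 (mod 117).
  Combine with x ≡ 1 (mod 7); new modulus lcm = 819.
    Write x = 10 + 117·t and substitute into x ≡ 1 (mod 7): 117·t ≡ 1 − 10 = -9 (mod 7).
    Reduce coefficients mod 7: 5·t ≡ 5 (mod 7).
    The inverse of 5 mod 7 is 3 (since 5·3 = 15 = 2·7 + 1), so t ≡ 3·5 = 15 ≡ 1 (mod 7).
    Then x = 10 + 117·1 = 127, valid modulo lcm(117, 7) = 819: x ≡ 127 (mod 819).
  Combine with x ≡ 1 (mod 4); new modulus lcm = 3276.
    Write x = 127 + 819·t and substitute into x ≡ 1 (mod 4): 819·t ≡ 1 − 127 = -126 (mod 4).
    Reduce coefficients mod 4: 3·t ≡ 2 (mod 4).
    The inverse of 3 mod 4 is 3 (since 3·3 = 9 = 2·4 + 1), so t ≡ 3·2 = 6 ≡ 2 (mod 4).
    Then x = 127 + 819·2 = 1765, valid modulo lcm(819, 4) = 3276: x ≡ 1765 (mod 3276).
  Combine with x ≡ 15 (mod 17); new modulus lcm = 55692.
    Write x = 1765 + 3276·t and substitute into x ≡ 15 (mod 17): 3276·t ≡ 15 − 1765 = -1750 (mod 17).
    Reduce coefficients mod 17: 12·t ≡ 1 (mod 17).
    The inverse of 12 mod 17 is 10 (since 12·10 = 120 = 7·17 + 1), so t ≡ 10·1 = 10 ≡ 10 (mod 17).
    Then x = 1765 + 3276·10 = 34525, valid modulo lcm(3276, 17) = 55692: x ≡ 34525 (mod 55692).
Verify against each original: 34525 mod 13 = 10, 34525 mod 9 = 1, 34525 mod 7 = 1, 34525 mod 4 = 1, 34525 mod 17 = 15.

x ≡ 34525 (mod 55692).


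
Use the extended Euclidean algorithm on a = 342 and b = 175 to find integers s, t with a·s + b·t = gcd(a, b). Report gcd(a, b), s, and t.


Euclidean algorithm on (342, 175) — divide until remainder is 0:
  342 = 1 · 175 + 167
  175 = 1 · 167 + 8
  167 = 20 · 8 + 7
  8 = 1 · 7 + 1
  7 = 7 · 1 + 0
gcd(342, 175) = 1.
Track Bezout coefficients alongside the remainders: start with r₀ = 342 = a·1 + b·0 (s = 1, t = 0) and r₁ = 175 = a·0 + b·1 (s = 0, t = 1); each new remainder r_{k+1} = r_{k-1} − q_k·r_k inherits s_{k+1} = s_{k-1} − q_k·s_k, t_{k+1} = t_{k-1} − q_k·t_k, so r_k = a·s_k + b·t_k at every step:
  q = 1: r = 167, s = 1 − 1·0 = 1, t = 0 − 1·1 = -1  (check: 342·1 + 175·(-1) = 167)
  q = 1: r = 8, s = 0 − 1·1 = -1, t = 1 − 1·(-1) = 2  (check: 342·(-1) + 175·2 = 8)
  q = 20: r = 7, s = 1 − 20·(-1) = 21, t = -1 − 20·2 = -41  (check: 342·21 + 175·(-41) = 7)
  q = 1: r = 1, s = -1 − 1·21 = -22, t = 2 − 1·(-41) = 43  (check: 342·(-22) + 175·43 = 1)
The row with r = 1 (the gcd) gives the Bezout coefficients s = -22, t = 43.
Result: 342 · (-22) + 175 · (43) = 1.

gcd(342, 175) = 1; s = -22, t = 43 (check: 342·(-22) + 175·43 = 1).


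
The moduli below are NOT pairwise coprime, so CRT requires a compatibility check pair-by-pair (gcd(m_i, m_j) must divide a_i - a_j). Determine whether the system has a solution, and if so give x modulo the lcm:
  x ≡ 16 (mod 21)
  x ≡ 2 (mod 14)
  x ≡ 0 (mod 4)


Moduli 21, 14, 4 are not pairwise coprime, so CRT works modulo lcm(m_i) when all pairwise compatibility conditions hold.
Pairwise compatibility: gcd(m_i, m_j) must divide a_i - a_j for every pair.
Merge one congruence at a time:
  Start: x ≡ 16 (mod 21).
  Combine with x ≡ 2 (mod 14): gcd(21, 14) = 7; 2 - 16 = -14, which IS divisible by 7, so compatible.
    Write x = 16 + 21·t and substitute into x ≡ 2 (mod 14): 21·t ≡ 2 − 16 = -14 (mod 14).
    Divide the congruence (and modulus) by g = 7: 3·t ≡ -2 (mod 2).
    Reduce coefficients mod 2: 1·t ≡ 0 (mod 2).
    So t ≡ 0 (mod 2).
    Then x = 16 + 21·0 = 16, valid modulo lcm(21, 14) = 42: x ≡ 16 (mod 42).
  Combine with x ≡ 0 (mod 4): gcd(42, 4) = 2; 0 - 16 = -16, which IS divisible by 2, so compatible.
    Write x = 16 + 42·t and substitute into x ≡ 0 (mod 4): 42·t ≡ 0 − 16 = -16 (mod 4).
    Divide the congruence (and modulus) by g = 2: 21·t ≡ -8 (mod 2).
    Reduce coefficients mod 2: 1·t ≡ 0 (mod 2).
    So t ≡ 0 (mod 2).
    Then x = 16 + 42·0 = 16, valid modulo lcm(42, 4) = 84: x ≡ 16 (mod 84).
Verify: 16 mod 21 = 16, 16 mod 14 = 2, 16 mod 4 = 0.

x ≡ 16 (mod 84).


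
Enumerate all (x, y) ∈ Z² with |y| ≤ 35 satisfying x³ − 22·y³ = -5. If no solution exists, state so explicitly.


The equation is x³ - 22y³ = -5. For fixed y, x³ = 22·y³ − 5, so a solution requires the RHS to be a perfect cube.
Strategy: iterate y from -35 to 35, compute RHS = 22·y³ − 5, and check whether it is a (positive or negative) perfect cube.
Check small values of y:
  y = 0: RHS = -5 is not a perfect cube.
  y = 1: RHS = 17 is not a perfect cube.
  y = -1: RHS = -27 = (-3)³ ⇒ x = -3 works.
  y = 2: RHS = 171 is not a perfect cube.
  y = -2: RHS = -181 is not a perfect cube.
  y = 3: RHS = 589 is not a perfect cube.
  y = -3: RHS = -599 is not a perfect cube.
Continuing the search up to |y| = 35 finds no further solutions beyond those listed.
Collected solutions: (-3, -1).

Solutions (with |y| ≤ 35): (-3, -1).


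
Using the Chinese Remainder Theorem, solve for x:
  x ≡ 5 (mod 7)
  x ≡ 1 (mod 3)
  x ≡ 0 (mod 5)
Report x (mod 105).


Moduli 7, 3, 5 are pairwise coprime; by CRT there is a unique solution modulo M = 7 · 3 · 5 = 105.
Solve pairwise, accumulating the modulus:
  Start with x ≡ 5 (mod 7).
  Combine with x ≡ 1 (mod 3): since gcd(7, 3) = 1, we get a unique residue mod 21.
    Write x = 5 + 7·t and substitute into x ≡ 1 (mod 3): 7·t ≡ 1 − 5 = -4 (mod 3).
    Reduce coefficients mod 3: 1·t ≡ 2 (mod 3).
    So t ≡ 2 (mod 3).
    Then x = 5 + 7·2 = 19, valid modulo lcm(7, 3) = 21: x ≡ 19 (mod 21).
  Combine with x ≡ 0 (mod 5): since gcd(21, 5) = 1, we get a unique residue mod 105.
    Write x = 19 + 21·t and substitute into x ≡ 0 (mod 5): 21·t ≡ 0 − 19 = -19 (mod 5).
    Reduce coefficients mod 5: 1·t ≡ 1 (mod 5).
    So t ≡ 1 (mod 5).
    Then x = 19 + 21·1 = 40, valid modulo lcm(21, 5) = 105: x ≡ 40 (mod 105).
Verify: 40 mod 7 = 5 ✓, 40 mod 3 = 1 ✓, 40 mod 5 = 0 ✓.

x ≡ 40 (mod 105).


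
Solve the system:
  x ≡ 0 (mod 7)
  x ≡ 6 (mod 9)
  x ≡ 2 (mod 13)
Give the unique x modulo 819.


Moduli 7, 9, 13 are pairwise coprime; by CRT there is a unique solution modulo M = 7 · 9 · 13 = 819.
Solve pairwise, accumulating the modulus:
  Start with x ≡ 0 (mod 7).
  Combine with x ≡ 6 (mod 9): since gcd(7, 9) = 1, we get a unique residue mod 63.
    Write x = 0 + 7·t and substitute into x ≡ 6 (mod 9): 7·t ≡ 6 − 0 = 6 (mod 9).
    The inverse of 7 mod 9 is 4 (since 7·4 = 28 = 3·9 + 1), so t ≡ 4·6 = 24 ≡ 6 (mod 9).
    Then x = 0 + 7·6 = 42, valid modulo lcm(7, 9) = 63: x ≡ 42 (mod 63).
  Combine with x ≡ 2 (mod 13): since gcd(63, 13) = 1, we get a unique residue mod 819.
    Write x = 42 + 63·t and substitute into x ≡ 2 (mod 13): 63·t ≡ 2 − 42 = -40 (mod 13).
    Reduce coefficients mod 13: 11·t ≡ 12 (mod 13).
    The inverse of 11 mod 13 is 6 (since 11·6 = 66 = 5·13 + 1), so t ≡ 6·12 = 72 ≡ 7 (mod 13).
    Then x = 42 + 63·7 = 483, valid modulo lcm(63, 13) = 819: x ≡ 483 (mod 819).
Verify: 483 mod 7 = 0 ✓, 483 mod 9 = 6 ✓, 483 mod 13 = 2 ✓.

x ≡ 483 (mod 819).


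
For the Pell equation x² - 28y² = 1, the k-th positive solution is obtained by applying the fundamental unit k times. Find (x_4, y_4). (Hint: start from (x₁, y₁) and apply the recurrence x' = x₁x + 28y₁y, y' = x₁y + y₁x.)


Step 1: Find the fundamental solution (x₁, y₁) of x² - 28y² = 1.
  Expand √28 as a continued fraction. a₀ = ⌊√28⌋ = 5; iterate m_{k+1} = d_k·a_k − m_k, d_{k+1} = (28 − m_{k+1}²)/d_k, a_{k+1} = ⌊(a₀ + m_{k+1})/d_{k+1}⌋ (starting m₀ = 0, d₀ = 1), with convergents p_k = a_k·p_{k-1} + p_{k-2}, q_k = a_k·q_{k-1} + q_{k-2} (p₋₁ = 1, q₋₁ = 0):
  k = 0: a₀ = 5; p₀/q₀ = 5/1; p₀² − 28·q₀² = 25 − 28 = -3.
  k = 1: m = 5, d = 3, a = ⌊(5 + 5)/3⌋ = 3; p/q = (3·5 + 1)/(3·1 + 0) = 16/3; p² − 28·q² = 256 − 252 = 4.
  k = 2: m = 4, d = 4, a = ⌊(5 + 4)/4⌋ = 2; p/q = (2·16 + 5)/(2·3 + 1) = 37/7; p² − 28·q² = 1369 − 1372 = -3.
  k = 3: m = 4, d = 3, a = ⌊(5 + 4)/3⌋ = 3; p/q = (3·37 + 16)/(3·7 + 3) = 127/24; p² − 28·q² = 16129 − 16128 = 1.
  The first convergent with p² − 28·q² = 1 gives the fundamental solution (x₁, y₁) = (127, 24).
Step 2: Apply the recurrence (x_{n+1}, y_{n+1}) = (x₁x_n + 28y₁y_n, x₁y_n + y₁x_n) repeatedly.
  From (x_1, y_1) = (127, 24): x_2 = 127·127 + 28·24·24 = 32257; y_2 = 127·24 + 24·127 = 6096.
  From (x_2, y_2) = (32257, 6096): x_3 = 127·32257 + 28·24·6096 = 8193151; y_3 = 127·6096 + 24·32257 = 1548360.
  From (x_3, y_3) = (8193151, 1548360): x_4 = 127·8193151 + 28·24·1548360 = 2081028097; y_4 = 127·1548360 + 24·8193151 = 393277344.
Step 3: Verify x_4² - 28·y_4² = 4330677940503441409 - 4330677940503441408 = 1 (should be 1). ✓

(x_1, y_1) = (127, 24); (x_4, y_4) = (2081028097, 393277344).


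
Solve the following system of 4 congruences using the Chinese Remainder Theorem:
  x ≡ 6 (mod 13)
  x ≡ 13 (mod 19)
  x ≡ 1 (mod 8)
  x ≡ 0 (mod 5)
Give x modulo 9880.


Product of moduli M = 13 · 19 · 8 · 5 = 9880.
Merge one congruence at a time:
  Start: x ≡ 6 (mod 13).
  Combine with x ≡ 13 (mod 19); new modulus lcm = 247.
    Write x = 6 + 13·t and substitute into x ≡ 13 (mod 19): 13·t ≡ 13 − 6 = 7 (mod 19).
    The inverse of 13 mod 19 is 3 (since 13·3 = 39 = 2·19 + 1), so t ≡ 3·7 = 21 ≡ 2 (mod 19).
    Then x = 6 + 13·2 = 32, valid modulo lcm(13, 19) = 247: x ≡ 32 (mod 247).
  Combine with x ≡ 1 (mod 8); new modulus lcm = 1976.
    Write x = 32 + 247·t and substitute into x ≡ 1 (mod 8): 247·t ≡ 1 − 32 = -31 (mod 8).
    Reduce coefficients mod 8: 7·t ≡ 1 (mod 8).
    The inverse of 7 mod 8 is 7 (since 7·7 = 49 = 6·8 + 1), so t ≡ 7·1 = 7 ≡ 7 (mod 8).
    Then x = 32 + 247·7 = 1761, valid modulo lcm(247, 8) = 1976: x ≡ 1761 (mod 1976).
  Combine with x ≡ 0 (mod 5); new modulus lcm = 9880.
    Write x = 1761 + 1976·t and substitute into x ≡ 0 (mod 5): 1976·t ≡ 0 − 1761 = -1761 (mod 5).
    Reduce coefficients mod 5: 1·t ≡ 4 (mod 5).
    So t ≡ 4 (mod 5).
    Then x = 1761 + 1976·4 = 9665, valid modulo lcm(1976, 5) = 9880: x ≡ 9665 (mod 9880).
Verify against each original: 9665 mod 13 = 6, 9665 mod 19 = 13, 9665 mod 8 = 1, 9665 mod 5 = 0.

x ≡ 9665 (mod 9880).


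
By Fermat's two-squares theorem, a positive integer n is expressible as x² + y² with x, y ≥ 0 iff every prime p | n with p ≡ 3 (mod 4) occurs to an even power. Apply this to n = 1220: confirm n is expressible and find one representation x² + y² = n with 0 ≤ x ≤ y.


Step 1: Factor n = 1220 = 2^2 · 5 · 61.
Step 2: Check the mod-4 condition on each prime factor: 2 = 2 (special); 5 ≡ 1 (mod 4), exponent 1; 61 ≡ 1 (mod 4), exponent 1.
All primes ≡ 3 (mod 4) appear to even exponent (or don't appear), so by the two-squares theorem n IS expressible as a sum of two squares.
Step 3: Build a representation. Group n = k² · m with k = 2 and m = 5 · 61 = 305 (a product of primes ≡ 1 (mod 4)); a representation of m scales to one of n via (k·x)² + (k·y)² = k²(x² + y²). Each prime p ≡ 1 (mod 4) is itself a sum of two squares; find a² by testing p − a² for a perfect square:
  5: 5 − 1² = 4 = 2² ⇒ 5 = 1² + 2².
  61: 61 − 1² = 60, 61 − 2² = 57, 61 − 3² = 52, 61 − 4² = 45, 61 − 5² = 36 = 6² ⇒ 61 = 5² + 6².
  Combine using the Brahmagupta–Fibonacci identity (a² + b²)(c² + d²) = (ac − bd)² + (ad + bc)² = (ac + bd)² + (ad − bc)²:
  5 · 61 = 305: from (1² + 2²)(5² + 6²), take (1·5 − 2·6, 1·6 + 2·5) = (5 − 12, 6 + 10) = (-7, 16); dropping signs (only squares matter) gives (7, 16); check 7² + 16² = 49 + 256 = 305 ✓.
  Scale by k = 2: (2·7, 2·16) = (14, 32).
Step 4: Order so x ≤ y and verify: 14² + 32² = 196 + 1024 = 1220 = n. ✓

n = 1220 = 14² + 32² (one valid representation with x ≤ y).


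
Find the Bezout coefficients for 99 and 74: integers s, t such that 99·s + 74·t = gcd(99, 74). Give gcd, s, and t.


Euclidean algorithm on (99, 74) — divide until remainder is 0:
  99 = 1 · 74 + 25
  74 = 2 · 25 + 24
  25 = 1 · 24 + 1
  24 = 24 · 1 + 0
gcd(99, 74) = 1.
Track Bezout coefficients alongside the remainders: start with r₀ = 99 = a·1 + b·0 (s = 1, t = 0) and r₁ = 74 = a·0 + b·1 (s = 0, t = 1); each new remainder r_{k+1} = r_{k-1} − q_k·r_k inherits s_{k+1} = s_{k-1} − q_k·s_k, t_{k+1} = t_{k-1} − q_k·t_k, so r_k = a·s_k + b·t_k at every step:
  q = 1: r = 25, s = 1 − 1·0 = 1, t = 0 − 1·1 = -1  (check: 99·1 + 74·(-1) = 25)
  q = 2: r = 24, s = 0 − 2·1 = -2, t = 1 − 2·(-1) = 3  (check: 99·(-2) + 74·3 = 24)
  q = 1: r = 1, s = 1 − 1·(-2) = 3, t = -1 − 1·3 = -4  (check: 99·3 + 74·(-4) = 1)
The row with r = 1 (the gcd) gives the Bezout coefficients s = 3, t = -4.
Result: 99 · (3) + 74 · (-4) = 1.

gcd(99, 74) = 1; s = 3, t = -4 (check: 99·3 + 74·(-4) = 1).


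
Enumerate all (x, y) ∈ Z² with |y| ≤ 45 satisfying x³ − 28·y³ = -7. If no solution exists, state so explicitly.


The equation is x³ - 28y³ = -7. For fixed y, x³ = 28·y³ − 7, so a solution requires the RHS to be a perfect cube.
Strategy: iterate y from -45 to 45, compute RHS = 28·y³ − 7, and check whether it is a (positive or negative) perfect cube.
Check small values of y:
  y = 0: RHS = -7 is not a perfect cube.
  y = 1: RHS = 21 is not a perfect cube.
  y = -1: RHS = -35 is not a perfect cube.
  y = 2: RHS = 217 is not a perfect cube.
  y = -2: RHS = -231 is not a perfect cube.
  y = 3: RHS = 749 is not a perfect cube.
  y = -3: RHS = -763 is not a perfect cube.
Continuing the search up to |y| = 45 finds no solutions either.
No (x, y) in the scanned range satisfies the equation.

No integer solutions with |y| ≤ 45.


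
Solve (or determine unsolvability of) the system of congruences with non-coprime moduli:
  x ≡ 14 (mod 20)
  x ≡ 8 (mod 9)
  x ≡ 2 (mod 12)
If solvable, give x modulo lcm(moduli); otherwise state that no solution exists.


Moduli 20, 9, 12 are not pairwise coprime, so CRT works modulo lcm(m_i) when all pairwise compatibility conditions hold.
Pairwise compatibility: gcd(m_i, m_j) must divide a_i - a_j for every pair.
Merge one congruence at a time:
  Start: x ≡ 14 (mod 20).
  Combine with x ≡ 8 (mod 9): gcd(20, 9) = 1; 8 - 14 = -6, which IS divisible by 1, so compatible.
    Write x = 14 + 20·t and substitute into x ≡ 8 (mod 9): 20·t ≡ 8 − 14 = -6 (mod 9).
    Reduce coefficients mod 9: 2·t ≡ 3 (mod 9).
    The inverse of 2 mod 9 is 5 (since 2·5 = 10 = 1·9 + 1), so t ≡ 5·3 = 15 ≡ 6 (mod 9).
    Then x = 14 + 20·6 = 134, valid modulo lcm(20, 9) = 180: x ≡ 134 (mod 180).
  Combine with x ≡ 2 (mod 12): gcd(180, 12) = 12; 2 - 134 = -132, which IS divisible by 12, so compatible.
    Write x = 134 + 180·t and substitute into x ≡ 2 (mod 12): 180·t ≡ 2 − 134 = -132 (mod 12).
    Divide the congruence (and modulus) by g = 12: 15·t ≡ -11 (mod 1).
    Modulo 1 every t works; take t = 0.
    Then x = 134 + 180·0 = 134, valid modulo lcm(180, 12) = 180: x ≡ 134 (mod 180).
Verify: 134 mod 20 = 14, 134 mod 9 = 8, 134 mod 12 = 2.

x ≡ 134 (mod 180).


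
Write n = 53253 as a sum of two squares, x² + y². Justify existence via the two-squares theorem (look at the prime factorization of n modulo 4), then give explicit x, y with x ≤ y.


Step 1: Factor n = 53253 = 3^2 · 61 · 97.
Step 2: Check the mod-4 condition on each prime factor: 3 ≡ 3 (mod 4), exponent 2 (must be even); 61 ≡ 1 (mod 4), exponent 1; 97 ≡ 1 (mod 4), exponent 1.
All primes ≡ 3 (mod 4) appear to even exponent (or don't appear), so by the two-squares theorem n IS expressible as a sum of two squares.
Step 3: Build a representation. Group n = k² · m with k = 3 and m = 61 · 97 = 5917 (a product of primes ≡ 1 (mod 4)); a representation of m scales to one of n via (k·x)² + (k·y)² = k²(x² + y²). Each prime p ≡ 1 (mod 4) is itself a sum of two squares; find a² by testing p − a² for a perfect square:
  61: 61 − 1² = 60, 61 − 2² = 57, 61 − 3² = 52, 61 − 4² = 45, 61 − 5² = 36 = 6² ⇒ 61 = 5² + 6².
  97: 97 − 1² = 96, 97 − 2² = 93, 97 − 3² = 88, 97 − 4² = 81 = 9² ⇒ 97 = 4² + 9².
  Combine using the Brahmagupta–Fibonacci identity (a² + b²)(c² + d²) = (ac − bd)² + (ad + bc)² = (ac + bd)² + (ad − bc)²:
  61 · 97 = 5917: from (5² + 6²)(4² + 9²), take (5·4 − 6·9, 5·9 + 6·4) = (20 − 54, 45 + 24) = (-34, 69); dropping signs (only squares matter) gives (34, 69); check 34² + 69² = 1156 + 4761 = 5917 ✓.
  Scale by k = 3: (3·34, 3·69) = (102, 207).
Step 4: Order so x ≤ y and verify: 102² + 207² = 10404 + 42849 = 53253 = n. ✓

n = 53253 = 102² + 207² (one valid representation with x ≤ y).


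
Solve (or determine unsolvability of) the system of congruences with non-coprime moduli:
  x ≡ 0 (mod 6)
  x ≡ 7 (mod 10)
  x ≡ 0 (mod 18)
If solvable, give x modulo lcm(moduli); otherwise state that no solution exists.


Moduli 6, 10, 18 are not pairwise coprime, so CRT works modulo lcm(m_i) when all pairwise compatibility conditions hold.
Pairwise compatibility: gcd(m_i, m_j) must divide a_i - a_j for every pair.
Merge one congruence at a time:
  Start: x ≡ 0 (mod 6).
  Combine with x ≡ 7 (mod 10): gcd(6, 10) = 2, and 7 - 0 = 7 is NOT divisible by 2.
    ⇒ system is inconsistent (no integer solution).

No solution (the system is inconsistent).


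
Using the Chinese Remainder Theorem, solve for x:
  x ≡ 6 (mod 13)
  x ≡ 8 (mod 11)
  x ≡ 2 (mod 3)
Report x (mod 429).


Moduli 13, 11, 3 are pairwise coprime; by CRT there is a unique solution modulo M = 13 · 11 · 3 = 429.
Solve pairwise, accumulating the modulus:
  Start with x ≡ 6 (mod 13).
  Combine with x ≡ 8 (mod 11): since gcd(13, 11) = 1, we get a unique residue mod 143.
    Write x = 6 + 13·t and substitute into x ≡ 8 (mod 11): 13·t ≡ 8 − 6 = 2 (mod 11).
    Reduce coefficients mod 11: 2·t ≡ 2 (mod 11).
    The inverse of 2 mod 11 is 6 (since 2·6 = 12 = 1·11 + 1), so t ≡ 6·2 = 12 ≡ 1 (mod 11).
    Then x = 6 + 13·1 = 19, valid modulo lcm(13, 11) = 143: x ≡ 19 (mod 143).
  Combine with x ≡ 2 (mod 3): since gcd(143, 3) = 1, we get a unique residue mod 429.
    Write x = 19 + 143·t and substitute into x ≡ 2 (mod 3): 143·t ≡ 2 − 19 = -17 (mod 3).
    Reduce coefficients mod 3: 2·t ≡ 1 (mod 3).
    The inverse of 2 mod 3 is 2 (since 2·2 = 4 = 1·3 + 1), so t ≡ 2·1 = 2 ≡ 2 (mod 3).
    Then x = 19 + 143·2 = 305, valid modulo lcm(143, 3) = 429: x ≡ 305 (mod 429).
Verify: 305 mod 13 = 6 ✓, 305 mod 11 = 8 ✓, 305 mod 3 = 2 ✓.

x ≡ 305 (mod 429).


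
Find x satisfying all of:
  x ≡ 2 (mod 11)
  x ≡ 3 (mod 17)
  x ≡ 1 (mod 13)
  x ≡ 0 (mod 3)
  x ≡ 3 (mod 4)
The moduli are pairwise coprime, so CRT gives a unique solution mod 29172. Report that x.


Product of moduli M = 11 · 17 · 13 · 3 · 4 = 29172.
Merge one congruence at a time:
  Start: x ≡ 2 (mod 11).
  Combine with x ≡ 3 (mod 17); new modulus lcm = 187.
    Write x = 2 + 11·t and substitute into x ≡ 3 (mod 17): 11·t ≡ 3 − 2 = 1 (mod 17).
    The inverse of 11 mod 17 is 14 (since 11·14 = 154 = 9·17 + 1), so t ≡ 14·1 = 14 ≡ 14 (mod 17).
    Then x = 2 + 11·14 = 156, valid modulo lcm(11, 17) = 187: x ≡ 156 (mod 187).
  Combine with x ≡ 1 (mod 13); new modulus lcm = 2431.
    Write x = 156 + 187·t and substitute into x ≡ 1 (mod 13): 187·t ≡ 1 − 156 = -155 (mod 13).
    Reduce coefficients mod 13: 5·t ≡ 1 (mod 13).
    The inverse of 5 mod 13 is 8 (since 5·8 = 40 = 3·13 + 1), so t ≡ 8·1 = 8 ≡ 8 (mod 13).
    Then x = 156 + 187·8 = 1652, valid modulo lcm(187, 13) = 2431: x ≡ 1652 (mod 2431).
  Combine with x ≡ 0 (mod 3); new modulus lcm = 7293.
    Write x = 1652 + 2431·t and substitute into x ≡ 0 (mod 3): 2431·t ≡ 0 − 1652 = -1652 (mod 3).
    Reduce coefficients mod 3: 1·t ≡ 1 (mod 3).
    So t ≡ 1 (mod 3).
    Then x = 1652 + 2431·1 = 4083, valid modulo lcm(2431, 3) = 7293: x ≡ 4083 (mod 7293).
  Combine with x ≡ 3 (mod 4); new modulus lcm = 29172.
    Write x = 4083 + 7293·t and substitute into x ≡ 3 (mod 4): 7293·t ≡ 3 − 4083 = -4080 (mod 4).
    Reduce coefficients mod 4: 1·t ≡ 0 (mod 4).
    So t ≡ 0 (mod 4).
    Then x = 4083 + 7293·0 = 4083, valid modulo lcm(7293, 4) = 29172: x ≡ 4083 (mod 29172).
Verify against each original: 4083 mod 11 = 2, 4083 mod 17 = 3, 4083 mod 13 = 1, 4083 mod 3 = 0, 4083 mod 4 = 3.

x ≡ 4083 (mod 29172).


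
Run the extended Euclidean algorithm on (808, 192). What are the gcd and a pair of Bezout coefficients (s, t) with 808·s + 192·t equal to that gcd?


Euclidean algorithm on (808, 192) — divide until remainder is 0:
  808 = 4 · 192 + 40
  192 = 4 · 40 + 32
  40 = 1 · 32 + 8
  32 = 4 · 8 + 0
gcd(808, 192) = 8.
Track Bezout coefficients alongside the remainders: start with r₀ = 808 = a·1 + b·0 (s = 1, t = 0) and r₁ = 192 = a·0 + b·1 (s = 0, t = 1); each new remainder r_{k+1} = r_{k-1} − q_k·r_k inherits s_{k+1} = s_{k-1} − q_k·s_k, t_{k+1} = t_{k-1} − q_k·t_k, so r_k = a·s_k + b·t_k at every step:
  q = 4: r = 40, s = 1 − 4·0 = 1, t = 0 − 4·1 = -4  (check: 808·1 + 192·(-4) = 40)
  q = 4: r = 32, s = 0 − 4·1 = -4, t = 1 − 4·(-4) = 17  (check: 808·(-4) + 192·17 = 32)
  q = 1: r = 8, s = 1 − 1·(-4) = 5, t = -4 − 1·17 = -21  (check: 808·5 + 192·(-21) = 8)
The row with r = 8 (the gcd) gives the Bezout coefficients s = 5, t = -21.
Result: 808 · (5) + 192 · (-21) = 8.

gcd(808, 192) = 8; s = 5, t = -21 (check: 808·5 + 192·(-21) = 8).


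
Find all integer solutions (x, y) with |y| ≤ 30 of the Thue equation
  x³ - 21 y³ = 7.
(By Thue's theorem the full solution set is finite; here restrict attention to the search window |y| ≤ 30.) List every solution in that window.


The equation is x³ - 21y³ = 7. For fixed y, x³ = 21·y³ + 7, so a solution requires the RHS to be a perfect cube.
Strategy: iterate y from -30 to 30, compute RHS = 21·y³ + 7, and check whether it is a (positive or negative) perfect cube.
Check small values of y:
  y = 0: RHS = 7 is not a perfect cube.
  y = 1: RHS = 28 is not a perfect cube.
  y = -1: RHS = -14 is not a perfect cube.
  y = 2: RHS = 175 is not a perfect cube.
  y = -2: RHS = -161 is not a perfect cube.
  y = 3: RHS = 574 is not a perfect cube.
  y = -3: RHS = -560 is not a perfect cube.
Continuing the search up to |y| = 30 finds no solutions either.
No (x, y) in the scanned range satisfies the equation.

No integer solutions with |y| ≤ 30.


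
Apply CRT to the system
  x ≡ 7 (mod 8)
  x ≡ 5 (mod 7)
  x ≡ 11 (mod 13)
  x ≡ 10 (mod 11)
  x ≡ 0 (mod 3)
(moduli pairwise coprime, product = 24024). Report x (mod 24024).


Product of moduli M = 8 · 7 · 13 · 11 · 3 = 24024.
Merge one congruence at a time:
  Start: x ≡ 7 (mod 8).
  Combine with x ≡ 5 (mod 7); new modulus lcm = 56.
    Write x = 7 + 8·t and substitute into x ≡ 5 (mod 7): 8·t ≡ 5 − 7 = -2 (mod 7).
    Reduce coefficients mod 7: 1·t ≡ 5 (mod 7).
    So t ≡ 5 (mod 7).
    Then x = 7 + 8·5 = 47, valid modulo lcm(8, 7) = 56: x ≡ 47 (mod 56).
  Combine with x ≡ 11 (mod 13); new modulus lcm = 728.
    Write x = 47 + 56·t and substitute into x ≡ 11 (mod 13): 56·t ≡ 11 − 47 = -36 (mod 13).
    Reduce coefficients mod 13: 4·t ≡ 3 (mod 13).
    The inverse of 4 mod 13 is 10 (since 4·10 = 40 = 3·13 + 1), so t ≡ 10·3 = 30 ≡ 4 (mod 13).
    Then x = 47 + 56·4 = 271, valid modulo lcm(56, 13) = 728: x ≡ 271 (mod 728).
  Combine with x ≡ 10 (mod 11); new modulus lcm = 8008.
    Write x = 271 + 728·t and substitute into x ≡ 10 (mod 11): 728·t ≡ 10 − 271 = -261 (mod 11).
    Reduce coefficients mod 11: 2·t ≡ 3 (mod 11).
    The inverse of 2 mod 11 is 6 (since 2·6 = 12 = 1·11 + 1), so t ≡ 6·3 = 18 ≡ 7 (mod 11).
    Then x = 271 + 728·7 = 5367, valid modulo lcm(728, 11) = 8008: x ≡ 5367 (mod 8008).
  Combine with x ≡ 0 (mod 3); new modulus lcm = 24024.
    Write x = 5367 + 8008·t and substitute into x ≡ 0 (mod 3): 8008·t ≡ 0 − 5367 = -5367 (mod 3).
    Reduce coefficients mod 3: 1·t ≡ 0 (mod 3).
    So t ≡ 0 (mod 3).
    Then x = 5367 + 8008·0 = 5367, valid modulo lcm(8008, 3) = 24024: x ≡ 5367 (mod 24024).
Verify against each original: 5367 mod 8 = 7, 5367 mod 7 = 5, 5367 mod 13 = 11, 5367 mod 11 = 10, 5367 mod 3 = 0.

x ≡ 5367 (mod 24024).


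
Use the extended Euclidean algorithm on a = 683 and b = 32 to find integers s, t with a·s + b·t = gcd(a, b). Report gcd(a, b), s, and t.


Euclidean algorithm on (683, 32) — divide until remainder is 0:
  683 = 21 · 32 + 11
  32 = 2 · 11 + 10
  11 = 1 · 10 + 1
  10 = 10 · 1 + 0
gcd(683, 32) = 1.
Track Bezout coefficients alongside the remainders: start with r₀ = 683 = a·1 + b·0 (s = 1, t = 0) and r₁ = 32 = a·0 + b·1 (s = 0, t = 1); each new remainder r_{k+1} = r_{k-1} − q_k·r_k inherits s_{k+1} = s_{k-1} − q_k·s_k, t_{k+1} = t_{k-1} − q_k·t_k, so r_k = a·s_k + b·t_k at every step:
  q = 21: r = 11, s = 1 − 21·0 = 1, t = 0 − 21·1 = -21  (check: 683·1 + 32·(-21) = 11)
  q = 2: r = 10, s = 0 − 2·1 = -2, t = 1 − 2·(-21) = 43  (check: 683·(-2) + 32·43 = 10)
  q = 1: r = 1, s = 1 − 1·(-2) = 3, t = -21 − 1·43 = -64  (check: 683·3 + 32·(-64) = 1)
The row with r = 1 (the gcd) gives the Bezout coefficients s = 3, t = -64.
Result: 683 · (3) + 32 · (-64) = 1.

gcd(683, 32) = 1; s = 3, t = -64 (check: 683·3 + 32·(-64) = 1).


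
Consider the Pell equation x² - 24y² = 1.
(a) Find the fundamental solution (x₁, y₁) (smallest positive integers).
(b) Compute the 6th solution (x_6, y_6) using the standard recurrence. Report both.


Step 1: Find the fundamental solution (x₁, y₁) of x² - 24y² = 1.
  Expand √24 as a continued fraction. a₀ = ⌊√24⌋ = 4; iterate m_{k+1} = d_k·a_k − m_k, d_{k+1} = (24 − m_{k+1}²)/d_k, a_{k+1} = ⌊(a₀ + m_{k+1})/d_{k+1}⌋ (starting m₀ = 0, d₀ = 1), with convergents p_k = a_k·p_{k-1} + p_{k-2}, q_k = a_k·q_{k-1} + q_{k-2} (p₋₁ = 1, q₋₁ = 0):
  k = 0: a₀ = 4; p₀/q₀ = 4/1; p₀² − 24·q₀² = 16 − 24 = -8.
  k = 1: m = 4, d = 8, a = ⌊(4 + 4)/8⌋ = 1; p/q = (1·4 + 1)/(1·1 + 0) = 5/1; p² − 24·q² = 25 − 24 = 1.
  The first convergent with p² − 24·q² = 1 gives the fundamental solution (x₁, y₁) = (5, 1).
Step 2: Apply the recurrence (x_{n+1}, y_{n+1}) = (x₁x_n + 24y₁y_n, x₁y_n + y₁x_n) repeatedly.
  From (x_1, y_1) = (5, 1): x_2 = 5·5 + 24·1·1 = 49; y_2 = 5·1 + 1·5 = 10.
  From (x_2, y_2) = (49, 10): x_3 = 5·49 + 24·1·10 = 485; y_3 = 5·10 + 1·49 = 99.
  From (x_3, y_3) = (485, 99): x_4 = 5·485 + 24·1·99 = 4801; y_4 = 5·99 + 1·485 = 980.
  From (x_4, y_4) = (4801, 980): x_5 = 5·4801 + 24·1·980 = 47525; y_5 = 5·980 + 1·4801 = 9701.
  From (x_5, y_5) = (47525, 9701): x_6 = 5·47525 + 24·1·9701 = 470449; y_6 = 5·9701 + 1·47525 = 96030.
Step 3: Verify x_6² - 24·y_6² = 221322261601 - 221322261600 = 1 (should be 1). ✓

(x_1, y_1) = (5, 1); (x_6, y_6) = (470449, 96030).


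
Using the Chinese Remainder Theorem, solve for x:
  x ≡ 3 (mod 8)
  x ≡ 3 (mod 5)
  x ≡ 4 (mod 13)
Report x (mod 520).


Moduli 8, 5, 13 are pairwise coprime; by CRT there is a unique solution modulo M = 8 · 5 · 13 = 520.
Solve pairwise, accumulating the modulus:
  Start with x ≡ 3 (mod 8).
  Combine with x ≡ 3 (mod 5): since gcd(8, 5) = 1, we get a unique residue mod 40.
    Write x = 3 + 8·t and substitute into x ≡ 3 (mod 5): 8·t ≡ 3 − 3 = 0 (mod 5).
    Reduce coefficients mod 5: 3·t ≡ 0 (mod 5).
    The inverse of 3 mod 5 is 2 (since 3·2 = 6 = 1·5 + 1), so t ≡ 2·0 = 0 ≡ 0 (mod 5).
    Then x = 3 + 8·0 = 3, valid modulo lcm(8, 5) = 40: x ≡ 3 (mod 40).
  Combine with x ≡ 4 (mod 13): since gcd(40, 13) = 1, we get a unique residue mod 520.
    Write x = 3 + 40·t and substitute into x ≡ 4 (mod 13): 40·t ≡ 4 − 3 = 1 (mod 13).
    Reduce coefficients mod 13: 1·t ≡ 1 (mod 13).
    So t ≡ 1 (mod 13).
    Then x = 3 + 40·1 = 43, valid modulo lcm(40, 13) = 520: x ≡ 43 (mod 520).
Verify: 43 mod 8 = 3 ✓, 43 mod 5 = 3 ✓, 43 mod 13 = 4 ✓.

x ≡ 43 (mod 520).


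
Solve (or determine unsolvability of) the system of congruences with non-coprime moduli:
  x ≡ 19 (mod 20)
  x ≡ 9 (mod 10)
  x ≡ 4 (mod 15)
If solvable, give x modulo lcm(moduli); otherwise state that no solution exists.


Moduli 20, 10, 15 are not pairwise coprime, so CRT works modulo lcm(m_i) when all pairwise compatibility conditions hold.
Pairwise compatibility: gcd(m_i, m_j) must divide a_i - a_j for every pair.
Merge one congruence at a time:
  Start: x ≡ 19 (mod 20).
  Combine with x ≡ 9 (mod 10): gcd(20, 10) = 10; 9 - 19 = -10, which IS divisible by 10, so compatible.
    Write x = 19 + 20·t and substitute into x ≡ 9 (mod 10): 20·t ≡ 9 − 19 = -10 (mod 10).
    Divide the congruence (and modulus) by g = 10: 2·t ≡ -1 (mod 1).
    Modulo 1 every t works; take t = 0.
    Then x = 19 + 20·0 = 19, valid modulo lcm(20, 10) = 20: x ≡ 19 (mod 20).
  Combine with x ≡ 4 (mod 15): gcd(20, 15) = 5; 4 - 19 = -15, which IS divisible by 5, so compatible.
    Write x = 19 + 20·t and substitute into x ≡ 4 (mod 15): 20·t ≡ 4 − 19 = -15 (mod 15).
    Divide the congruence (and modulus) by g = 5: 4·t ≡ -3 (mod 3).
    Reduce coefficients mod 3: 1·t ≡ 0 (mod 3).
    So t ≡ 0 (mod 3).
    Then x = 19 + 20·0 = 19, valid modulo lcm(20, 15) = 60: x ≡ 19 (mod 60).
Verify: 19 mod 20 = 19, 19 mod 10 = 9, 19 mod 15 = 4.

x ≡ 19 (mod 60).


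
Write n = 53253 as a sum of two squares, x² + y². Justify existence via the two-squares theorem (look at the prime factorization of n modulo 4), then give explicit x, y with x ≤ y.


Step 1: Factor n = 53253 = 3^2 · 61 · 97.
Step 2: Check the mod-4 condition on each prime factor: 3 ≡ 3 (mod 4), exponent 2 (must be even); 61 ≡ 1 (mod 4), exponent 1; 97 ≡ 1 (mod 4), exponent 1.
All primes ≡ 3 (mod 4) appear to even exponent (or don't appear), so by the two-squares theorem n IS expressible as a sum of two squares.
Step 3: Build a representation. Group n = k² · m with k = 3 and m = 61 · 97 = 5917 (a product of primes ≡ 1 (mod 4)); a representation of m scales to one of n via (k·x)² + (k·y)² = k²(x² + y²). Each prime p ≡ 1 (mod 4) is itself a sum of two squares; find a² by testing p − a² for a perfect square:
  61: 61 − 1² = 60, 61 − 2² = 57, 61 − 3² = 52, 61 − 4² = 45, 61 − 5² = 36 = 6² ⇒ 61 = 5² + 6².
  97: 97 − 1² = 96, 97 − 2² = 93, 97 − 3² = 88, 97 − 4² = 81 = 9² ⇒ 97 = 4² + 9².
  Combine using the Brahmagupta–Fibonacci identity (a² + b²)(c² + d²) = (ac − bd)² + (ad + bc)² = (ac + bd)² + (ad − bc)²:
  61 · 97 = 5917: from (5² + 6²)(4² + 9²), take (5·4 − 6·9, 5·9 + 6·4) = (20 − 54, 45 + 24) = (-34, 69); dropping signs (only squares matter) gives (34, 69); check 34² + 69² = 1156 + 4761 = 5917 ✓.
  Scale by k = 3: (3·34, 3·69) = (102, 207).
Step 4: Order so x ≤ y and verify: 102² + 207² = 10404 + 42849 = 53253 = n. ✓

n = 53253 = 102² + 207² (one valid representation with x ≤ y).


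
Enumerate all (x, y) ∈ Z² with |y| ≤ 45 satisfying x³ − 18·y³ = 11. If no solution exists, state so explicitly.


The equation is x³ - 18y³ = 11. For fixed y, x³ = 18·y³ + 11, so a solution requires the RHS to be a perfect cube.
Strategy: iterate y from -45 to 45, compute RHS = 18·y³ + 11, and check whether it is a (positive or negative) perfect cube.
Check small values of y:
  y = 0: RHS = 11 is not a perfect cube.
  y = 1: RHS = 29 is not a perfect cube.
  y = -1: RHS = -7 is not a perfect cube.
  y = 2: RHS = 155 is not a perfect cube.
  y = -2: RHS = -133 is not a perfect cube.
  y = 3: RHS = 497 is not a perfect cube.
  y = -3: RHS = -475 is not a perfect cube.
Continuing the search up to |y| = 45 finds no solutions either.
No (x, y) in the scanned range satisfies the equation.

No integer solutions with |y| ≤ 45.


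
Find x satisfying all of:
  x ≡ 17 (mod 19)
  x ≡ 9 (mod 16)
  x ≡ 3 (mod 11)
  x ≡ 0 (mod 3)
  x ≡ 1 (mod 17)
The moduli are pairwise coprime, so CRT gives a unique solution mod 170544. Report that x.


Product of moduli M = 19 · 16 · 11 · 3 · 17 = 170544.
Merge one congruence at a time:
  Start: x ≡ 17 (mod 19).
  Combine with x ≡ 9 (mod 16); new modulus lcm = 304.
    Write x = 17 + 19·t and substitute into x ≡ 9 (mod 16): 19·t ≡ 9 − 17 = -8 (mod 16).
    Reduce coefficients mod 16: 3·t ≡ 8 (mod 16).
    The inverse of 3 mod 16 is 11 (since 3·11 = 33 = 2·16 + 1), so t ≡ 11·8 = 88 ≡ 8 (mod 16).
    Then x = 17 + 19·8 = 169, valid modulo lcm(19, 16) = 304: x ≡ 169 (mod 304).
  Combine with x ≡ 3 (mod 11); new modulus lcm = 3344.
    Write x = 169 + 304·t and substitute into x ≡ 3 (mod 11): 304·t ≡ 3 − 169 = -166 (mod 11).
    Reduce coefficients mod 11: 7·t ≡ 10 (mod 11).
    The inverse of 7 mod 11 is 8 (since 7·8 = 56 = 5·11 + 1), so t ≡ 8·10 = 80 ≡ 3 (mod 11).
    Then x = 169 + 304·3 = 1081, valid modulo lcm(304, 11) = 3344: x ≡ 1081 (mod 3344).
  Combine with x ≡ 0 (mod 3); new modulus lcm = 10032.
    Write x = 1081 + 3344·t and substitute into x ≡ 0 (mod 3): 3344·t ≡ 0 − 1081 = -1081 (mod 3).
    Reduce coefficients mod 3: 2·t ≡ 2 (mod 3).
    The inverse of 2 mod 3 is 2 (since 2·2 = 4 = 1·3 + 1), so t ≡ 2·2 = 4 ≡ 1 (mod 3).
    Then x = 1081 + 3344·1 = 4425, valid modulo lcm(3344, 3) = 10032: x ≡ 4425 (mod 10032).
  Combine with x ≡ 1 (mod 17); new modulus lcm = 170544.
    Write x = 4425 + 10032·t and substitute into x ≡ 1 (mod 17): 10032·t ≡ 1 − 4425 = -4424 (mod 17).
    Reduce coefficients mod 17: 2·t ≡ 13 (mod 17).
    The inverse of 2 mod 17 is 9 (since 2·9 = 18 = 1·17 + 1), so t ≡ 9·13 = 117 ≡ 15 (mod 17).
    Then x = 4425 + 10032·15 = 154905, valid modulo lcm(10032, 17) = 170544: x ≡ 154905 (mod 170544).
Verify against each original: 154905 mod 19 = 17, 154905 mod 16 = 9, 154905 mod 11 = 3, 154905 mod 3 = 0, 154905 mod 17 = 1.

x ≡ 154905 (mod 170544).


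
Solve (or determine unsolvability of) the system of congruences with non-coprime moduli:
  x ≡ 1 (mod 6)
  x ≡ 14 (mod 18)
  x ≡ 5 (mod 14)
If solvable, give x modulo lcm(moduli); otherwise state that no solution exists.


Moduli 6, 18, 14 are not pairwise coprime, so CRT works modulo lcm(m_i) when all pairwise compatibility conditions hold.
Pairwise compatibility: gcd(m_i, m_j) must divide a_i - a_j for every pair.
Merge one congruence at a time:
  Start: x ≡ 1 (mod 6).
  Combine with x ≡ 14 (mod 18): gcd(6, 18) = 6, and 14 - 1 = 13 is NOT divisible by 6.
    ⇒ system is inconsistent (no integer solution).

No solution (the system is inconsistent).


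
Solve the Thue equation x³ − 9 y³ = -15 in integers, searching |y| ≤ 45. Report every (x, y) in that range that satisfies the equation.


The equation is x³ - 9y³ = -15. For fixed y, x³ = 9·y³ − 15, so a solution requires the RHS to be a perfect cube.
Strategy: iterate y from -45 to 45, compute RHS = 9·y³ − 15, and check whether it is a (positive or negative) perfect cube.
Check small values of y:
  y = 0: RHS = -15 is not a perfect cube.
  y = 1: RHS = -6 is not a perfect cube.
  y = -1: RHS = -24 is not a perfect cube.
  y = 2: RHS = 57 is not a perfect cube.
  y = -2: RHS = -87 is not a perfect cube.
  y = 3: RHS = 228 is not a perfect cube.
  y = -3: RHS = -258 is not a perfect cube.
Continuing the search up to |y| = 45 finds no solutions either.
No (x, y) in the scanned range satisfies the equation.

No integer solutions with |y| ≤ 45.


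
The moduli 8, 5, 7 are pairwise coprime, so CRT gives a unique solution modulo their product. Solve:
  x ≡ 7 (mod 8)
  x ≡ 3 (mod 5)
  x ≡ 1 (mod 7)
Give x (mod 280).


Moduli 8, 5, 7 are pairwise coprime; by CRT there is a unique solution modulo M = 8 · 5 · 7 = 280.
Solve pairwise, accumulating the modulus:
  Start with x ≡ 7 (mod 8).
  Combine with x ≡ 3 (mod 5): since gcd(8, 5) = 1, we get a unique residue mod 40.
    Write x = 7 + 8·t and substitute into x ≡ 3 (mod 5): 8·t ≡ 3 − 7 = -4 (mod 5).
    Reduce coefficients mod 5: 3·t ≡ 1 (mod 5).
    The inverse of 3 mod 5 is 2 (since 3·2 = 6 = 1·5 + 1), so t ≡ 2·1 = 2 ≡ 2 (mod 5).
    Then x = 7 + 8·2 = 23, valid modulo lcm(8, 5) = 40: x ≡ 23 (mod 40).
  Combine with x ≡ 1 (mod 7): since gcd(40, 7) = 1, we get a unique residue mod 280.
    Write x = 23 + 40·t and substitute into x ≡ 1 (mod 7): 40·t ≡ 1 − 23 = -22 (mod 7).
    Reduce coefficients mod 7: 5·t ≡ 6 (mod 7).
    The inverse of 5 mod 7 is 3 (since 5·3 = 15 = 2·7 + 1), so t ≡ 3·6 = 18 ≡ 4 (mod 7).
    Then x = 23 + 40·4 = 183, valid modulo lcm(40, 7) = 280: x ≡ 183 (mod 280).
Verify: 183 mod 8 = 7 ✓, 183 mod 5 = 3 ✓, 183 mod 7 = 1 ✓.

x ≡ 183 (mod 280).


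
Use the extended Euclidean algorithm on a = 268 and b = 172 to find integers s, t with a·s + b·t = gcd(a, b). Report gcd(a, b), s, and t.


Euclidean algorithm on (268, 172) — divide until remainder is 0:
  268 = 1 · 172 + 96
  172 = 1 · 96 + 76
  96 = 1 · 76 + 20
  76 = 3 · 20 + 16
  20 = 1 · 16 + 4
  16 = 4 · 4 + 0
gcd(268, 172) = 4.
Track Bezout coefficients alongside the remainders: start with r₀ = 268 = a·1 + b·0 (s = 1, t = 0) and r₁ = 172 = a·0 + b·1 (s = 0, t = 1); each new remainder r_{k+1} = r_{k-1} − q_k·r_k inherits s_{k+1} = s_{k-1} − q_k·s_k, t_{k+1} = t_{k-1} − q_k·t_k, so r_k = a·s_k + b·t_k at every step:
  q = 1: r = 96, s = 1 − 1·0 = 1, t = 0 − 1·1 = -1  (check: 268·1 + 172·(-1) = 96)
  q = 1: r = 76, s = 0 − 1·1 = -1, t = 1 − 1·(-1) = 2  (check: 268·(-1) + 172·2 = 76)
  q = 1: r = 20, s = 1 − 1·(-1) = 2, t = -1 − 1·2 = -3  (check: 268·2 + 172·(-3) = 20)
  q = 3: r = 16, s = -1 − 3·2 = -7, t = 2 − 3·(-3) = 11  (check: 268·(-7) + 172·11 = 16)
  q = 1: r = 4, s = 2 − 1·(-7) = 9, t = -3 − 1·11 = -14  (check: 268·9 + 172·(-14) = 4)
The row with r = 4 (the gcd) gives the Bezout coefficients s = 9, t = -14.
Result: 268 · (9) + 172 · (-14) = 4.

gcd(268, 172) = 4; s = 9, t = -14 (check: 268·9 + 172·(-14) = 4).


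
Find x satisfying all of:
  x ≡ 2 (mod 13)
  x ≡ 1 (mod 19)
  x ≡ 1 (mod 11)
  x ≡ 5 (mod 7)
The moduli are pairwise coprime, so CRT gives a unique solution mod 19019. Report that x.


Product of moduli M = 13 · 19 · 11 · 7 = 19019.
Merge one congruence at a time:
  Start: x ≡ 2 (mod 13).
  Combine with x ≡ 1 (mod 19); new modulus lcm = 247.
    Write x = 2 + 13·t and substitute into x ≡ 1 (mod 19): 13·t ≡ 1 − 2 = -1 (mod 19).
    Reduce coefficients mod 19: 13·t ≡ 18 (mod 19).
    The inverse of 13 mod 19 is 3 (since 13·3 = 39 = 2·19 + 1), so t ≡ 3·18 = 54 ≡ 16 (mod 19).
    Then x = 2 + 13·16 = 210, valid modulo lcm(13, 19) = 247: x ≡ 210 (mod 247).
  Combine with x ≡ 1 (mod 11); new modulus lcm = 2717.
    Write x = 210 + 247·t and substitute into x ≡ 1 (mod 11): 247·t ≡ 1 − 210 = -209 (mod 11).
    Reduce coefficients mod 11: 5·t ≡ 0 (mod 11).
    The inverse of 5 mod 11 is 9 (since 5·9 = 45 = 4·11 + 1), so t ≡ 9·0 = 0 ≡ 0 (mod 11).
    Then x = 210 + 247·0 = 210, valid modulo lcm(247, 11) = 2717: x ≡ 210 (mod 2717).
  Combine with x ≡ 5 (mod 7); new modulus lcm = 19019.
    Write x = 210 + 2717·t and substitute into x ≡ 5 (mod 7): 2717·t ≡ 5 − 210 = -205 (mod 7).
    Reduce coefficients mod 7: 1·t ≡ 5 (mod 7).
    So t ≡ 5 (mod 7).
    Then x = 210 + 2717·5 = 13795, valid modulo lcm(2717, 7) = 19019: x ≡ 13795 (mod 19019).
Verify against each original: 13795 mod 13 = 2, 13795 mod 19 = 1, 13795 mod 11 = 1, 13795 mod 7 = 5.

x ≡ 13795 (mod 19019).
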